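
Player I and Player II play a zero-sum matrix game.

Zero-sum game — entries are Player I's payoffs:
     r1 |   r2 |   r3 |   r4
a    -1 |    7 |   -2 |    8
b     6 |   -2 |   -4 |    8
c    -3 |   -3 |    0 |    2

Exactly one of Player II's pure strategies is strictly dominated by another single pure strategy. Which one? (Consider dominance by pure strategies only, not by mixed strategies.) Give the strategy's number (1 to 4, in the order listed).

Player II prefers columns that give Player I less. Compare r4 with r1: -1 < 8, 6 < 8, -3 < 2.
So r1 strictly dominates r4 for Player II; r4 is strictly dominated.

4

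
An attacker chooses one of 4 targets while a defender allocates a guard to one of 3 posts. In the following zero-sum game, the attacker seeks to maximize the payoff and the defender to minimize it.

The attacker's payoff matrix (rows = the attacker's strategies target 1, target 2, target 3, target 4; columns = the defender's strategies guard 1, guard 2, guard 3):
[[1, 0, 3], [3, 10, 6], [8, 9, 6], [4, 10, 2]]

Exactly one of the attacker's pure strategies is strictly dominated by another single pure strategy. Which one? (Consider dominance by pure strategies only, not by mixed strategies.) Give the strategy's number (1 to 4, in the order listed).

Compare target 1 with target 2: 3 > 1, 10 > 0, 6 > 3.
So target 2 strictly dominates target 1 for the attacker; target 1 is strictly dominated.

1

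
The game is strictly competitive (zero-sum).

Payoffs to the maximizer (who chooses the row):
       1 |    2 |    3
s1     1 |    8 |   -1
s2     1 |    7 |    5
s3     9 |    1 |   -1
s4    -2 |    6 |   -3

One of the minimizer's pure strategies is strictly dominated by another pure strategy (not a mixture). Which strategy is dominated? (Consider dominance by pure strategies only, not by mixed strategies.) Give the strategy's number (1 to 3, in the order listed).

The minimizer prefers columns that give the maximizer less. Compare 2 with 3: -1 < 8, 5 < 7, -1 < 1, -3 < 6.
So 3 strictly dominates 2 for the minimizer; 2 is strictly dominated.

2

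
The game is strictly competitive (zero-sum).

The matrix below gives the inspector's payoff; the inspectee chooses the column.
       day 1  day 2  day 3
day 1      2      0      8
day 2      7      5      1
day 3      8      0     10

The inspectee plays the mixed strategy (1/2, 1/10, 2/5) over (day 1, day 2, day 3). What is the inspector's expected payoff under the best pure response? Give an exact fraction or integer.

day 1: (2)·(1/2) + (0)·(1/10) + (8)·(2/5) = 21/5.
day 2: (7)·(1/2) + (5)·(1/10) + (1)·(2/5) = 22/5.
day 3: (8)·(1/2) + (0)·(1/10) + (10)·(2/5) = 8.
The best pure response is day 3 with expected payoff 8.

8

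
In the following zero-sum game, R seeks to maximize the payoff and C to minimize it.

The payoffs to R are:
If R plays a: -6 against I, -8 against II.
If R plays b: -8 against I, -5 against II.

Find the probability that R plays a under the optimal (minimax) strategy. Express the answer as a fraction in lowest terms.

3/5

Row minima are -8 and -8, so R's maximin is -8; column maxima are -6 and -5, so C's minimax is -6. These differ, so the equilibrium is in mixed strategies.
Let R play a with probability p. C is indifferent when −6p − 8(1−p) = −8p − 5(1−p), giving p = 3/5.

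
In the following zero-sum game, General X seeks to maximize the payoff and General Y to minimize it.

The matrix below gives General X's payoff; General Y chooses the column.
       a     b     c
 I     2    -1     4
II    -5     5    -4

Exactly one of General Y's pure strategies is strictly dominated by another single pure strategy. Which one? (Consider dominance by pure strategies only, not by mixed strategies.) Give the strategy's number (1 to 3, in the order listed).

3

General Y prefers columns that give General X less. Compare c with a: 2 < 4, -5 < -4.
So a strictly dominates c for General Y; c is strictly dominated.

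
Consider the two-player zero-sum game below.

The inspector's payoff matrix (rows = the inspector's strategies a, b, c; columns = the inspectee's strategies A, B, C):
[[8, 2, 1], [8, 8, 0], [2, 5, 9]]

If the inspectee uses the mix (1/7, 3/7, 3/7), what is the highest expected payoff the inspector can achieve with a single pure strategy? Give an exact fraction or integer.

44/7

a: (8)·(1/7) + (2)·(3/7) + (1)·(3/7) = 17/7.
b: (8)·(1/7) + (8)·(3/7) + (0)·(3/7) = 32/7.
c: (2)·(1/7) + (5)·(3/7) + (9)·(3/7) = 44/7.
The best pure response is c with expected payoff 44/7.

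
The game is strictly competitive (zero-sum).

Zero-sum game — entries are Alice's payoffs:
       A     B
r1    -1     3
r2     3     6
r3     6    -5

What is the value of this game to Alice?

51/14

Row r1 is strictly dominated by row r2, so Alice never plays it.
The remaining 2×2 game on (r2, r3) × (A, B) has no saddle point. Let Alice play r2 with probability p; indifference gives 3p + 6(1−p) = 6p − 5(1−p), so p = 11/14.
Similarly Bob's optimal q on A is 11/14, and the value is 3·(11/14) + (6)·(3/14) = 51/14.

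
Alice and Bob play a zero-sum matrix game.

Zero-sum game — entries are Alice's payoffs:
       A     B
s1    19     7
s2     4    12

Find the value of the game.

10

Row minima are 7 and 4, so Alice's maximin is 7; column maxima are 19 and 12, so Bob's minimax is 12. These differ, so the equilibrium is in mixed strategies.
Let Alice play s1 with probability p. Bob is indifferent when 19p + 4(1−p) = 7p + 12(1−p), giving p = 2/5.
Let Bob play A with probability q. Alice is indifferent when 19q + 7(1−q) = 4q + 12(1−q), giving q = 1/4.
The value is 19·(1/4) + (7)·(3/4) = 10.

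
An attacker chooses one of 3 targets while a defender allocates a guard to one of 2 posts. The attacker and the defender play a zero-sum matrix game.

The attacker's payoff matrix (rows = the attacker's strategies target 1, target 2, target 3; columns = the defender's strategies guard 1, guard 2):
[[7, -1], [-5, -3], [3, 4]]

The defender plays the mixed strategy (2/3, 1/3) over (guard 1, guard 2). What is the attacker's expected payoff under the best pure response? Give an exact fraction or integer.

13/3

target 1: (7)·(2/3) + (-1)·(1/3) = 13/3.
target 2: (-5)·(2/3) + (-3)·(1/3) = -13/3.
target 3: (3)·(2/3) + (4)·(1/3) = 10/3.
The best pure response is target 1 with expected payoff 13/3.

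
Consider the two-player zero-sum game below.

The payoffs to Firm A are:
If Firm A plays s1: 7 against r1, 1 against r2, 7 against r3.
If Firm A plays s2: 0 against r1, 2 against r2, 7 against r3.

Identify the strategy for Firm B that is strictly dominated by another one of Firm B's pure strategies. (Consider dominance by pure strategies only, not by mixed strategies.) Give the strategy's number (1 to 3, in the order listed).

Firm B prefers columns that give Firm A less. Compare r3 with r2: 1 < 7, 2 < 7.
So r2 strictly dominates r3 for Firm B; r3 is strictly dominated.

3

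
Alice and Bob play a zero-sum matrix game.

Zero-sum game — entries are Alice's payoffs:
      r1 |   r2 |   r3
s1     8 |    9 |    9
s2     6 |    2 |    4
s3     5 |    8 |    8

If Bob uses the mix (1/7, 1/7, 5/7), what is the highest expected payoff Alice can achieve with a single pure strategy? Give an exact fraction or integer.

s1: (8)·(1/7) + (9)·(1/7) + (9)·(5/7) = 62/7.
s2: (6)·(1/7) + (2)·(1/7) + (4)·(5/7) = 4.
s3: (5)·(1/7) + (8)·(1/7) + (8)·(5/7) = 53/7.
The best pure response is s1 with expected payoff 62/7.

62/7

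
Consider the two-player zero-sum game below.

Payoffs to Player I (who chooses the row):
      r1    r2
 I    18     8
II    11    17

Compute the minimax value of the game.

109/8

Row minima are 8 and 11, so Player I's maximin is 11; column maxima are 18 and 17, so Player II's minimax is 17. These differ, so the equilibrium is in mixed strategies.
Let Player I play I with probability p. Player II is indifferent when 18p + 11(1−p) = 8p + 17(1−p), giving p = 3/8.
Let Player II play r1 with probability q. Player I is indifferent when 18q + 8(1−q) = 11q + 17(1−q), giving q = 9/16.
The value is 18·(9/16) + (8)·(7/16) = 109/8.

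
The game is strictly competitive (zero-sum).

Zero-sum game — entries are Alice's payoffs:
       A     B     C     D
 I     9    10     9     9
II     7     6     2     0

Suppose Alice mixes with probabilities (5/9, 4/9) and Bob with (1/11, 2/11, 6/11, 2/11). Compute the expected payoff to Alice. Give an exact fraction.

629/99

Against (1/11, 2/11, 6/11, 2/11), each row's expected payoff is I: 101/11; II: 31/11.
Taking the (5/9, 4/9)-weighted average: (5/9)·(101/11) + (4/9)·(31/11) = 629/99.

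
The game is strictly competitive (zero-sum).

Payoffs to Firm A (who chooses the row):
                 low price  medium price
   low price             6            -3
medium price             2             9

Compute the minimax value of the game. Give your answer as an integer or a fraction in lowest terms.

Row minima are -3 and 2, so Firm A's maximin is 2; column maxima are 6 and 9, so Firm B's minimax is 6. These differ, so the equilibrium is in mixed strategies.
Let Firm A play low price with probability p. Firm B is indifferent when 6p + 2(1−p) = −3p + 9(1−p), giving p = 7/16.
Let Firm B play low price with probability q. Firm A is indifferent when 6q − 3(1−q) = 2q + 9(1−q), giving q = 3/4.
The value is 6·(3/4) + (-3)·(1/4) = 15/4.

15/4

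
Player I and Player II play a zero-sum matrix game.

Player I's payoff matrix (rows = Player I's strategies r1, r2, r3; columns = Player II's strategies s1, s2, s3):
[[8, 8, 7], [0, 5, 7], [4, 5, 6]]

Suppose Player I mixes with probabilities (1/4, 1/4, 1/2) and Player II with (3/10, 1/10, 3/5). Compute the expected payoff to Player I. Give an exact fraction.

Against (3/10, 1/10, 3/5), each row's expected payoff is r1: 37/5; r2: 47/10; r3: 53/10.
Taking the (1/4, 1/4, 1/2)-weighted average: (1/4)·(37/5) + (1/4)·(47/10) + (1/2)·(53/10) = 227/40.

227/40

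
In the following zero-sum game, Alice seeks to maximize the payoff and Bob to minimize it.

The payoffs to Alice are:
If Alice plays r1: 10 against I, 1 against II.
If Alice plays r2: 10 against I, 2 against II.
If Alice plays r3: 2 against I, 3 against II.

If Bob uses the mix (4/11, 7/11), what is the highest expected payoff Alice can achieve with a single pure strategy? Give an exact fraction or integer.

r1: (10)·(4/11) + (1)·(7/11) = 47/11.
r2: (10)·(4/11) + (2)·(7/11) = 54/11.
r3: (2)·(4/11) + (3)·(7/11) = 29/11.
The best pure response is r2 with expected payoff 54/11.

54/11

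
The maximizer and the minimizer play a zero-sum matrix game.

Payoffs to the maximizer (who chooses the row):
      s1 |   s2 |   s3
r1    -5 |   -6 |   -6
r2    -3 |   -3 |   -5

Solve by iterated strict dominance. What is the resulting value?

-5

Row r1 is strictly dominated by row r2 (-3>-5, -3>-6, -5>-6); eliminate r1.
Column s2 is strictly dominated by s3 for the minimizer (-5<-3); eliminate s2.
Column s1 is strictly dominated by s3 for the minimizer (-5<-3); eliminate s1.
Only (r2, s3) remains, with payoff -5.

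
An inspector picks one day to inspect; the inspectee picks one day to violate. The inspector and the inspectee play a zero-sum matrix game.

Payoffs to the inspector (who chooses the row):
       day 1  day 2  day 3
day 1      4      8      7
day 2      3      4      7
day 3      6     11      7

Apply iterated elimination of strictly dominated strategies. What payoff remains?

6

Column day 2 is strictly dominated by day 1 for the inspectee (4<8, 3<4, 6<11); eliminate day 2.
Column day 3 is strictly dominated by day 1 for the inspectee (4<7, 3<7, 6<7); eliminate day 3.
Row day 2 is strictly dominated by row day 1 (4>3); eliminate day 2.
Row day 1 is strictly dominated by row day 3 (6>4); eliminate day 1.
Only (day 3, day 1) remains, with payoff 6.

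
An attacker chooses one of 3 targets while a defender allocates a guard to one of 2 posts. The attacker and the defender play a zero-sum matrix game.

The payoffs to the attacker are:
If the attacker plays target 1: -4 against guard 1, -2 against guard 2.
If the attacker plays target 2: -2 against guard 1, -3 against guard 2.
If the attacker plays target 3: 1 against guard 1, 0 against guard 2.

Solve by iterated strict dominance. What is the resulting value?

Row target 2 is strictly dominated by row target 3 (1>-2, 0>-3); eliminate target 2.
Row target 1 is strictly dominated by row target 3 (1>-4, 0>-2); eliminate target 1.
Column guard 1 is strictly dominated by guard 2 for the defender (0<1); eliminate guard 1.
Only (target 3, guard 2) remains, with payoff 0.

0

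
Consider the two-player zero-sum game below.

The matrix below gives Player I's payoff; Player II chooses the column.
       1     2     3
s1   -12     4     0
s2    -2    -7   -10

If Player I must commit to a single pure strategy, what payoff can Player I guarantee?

The worst-case payoff for each row is s1: -12, s2: -10.
The best of these is -10.

-10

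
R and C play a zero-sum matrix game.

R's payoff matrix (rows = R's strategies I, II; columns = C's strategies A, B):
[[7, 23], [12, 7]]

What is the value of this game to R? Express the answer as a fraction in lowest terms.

227/21

Row minima are 7 and 7, so R's maximin is 7; column maxima are 12 and 23, so C's minimax is 12. These differ, so the equilibrium is in mixed strategies.
Let R play I with probability p. C is indifferent when 7p + 12(1−p) = 23p + 7(1−p), giving p = 5/21.
Let C play A with probability q. R is indifferent when 7q + 23(1−q) = 12q + 7(1−q), giving q = 16/21.
The value is 7·(16/21) + (23)·(5/21) = 227/21.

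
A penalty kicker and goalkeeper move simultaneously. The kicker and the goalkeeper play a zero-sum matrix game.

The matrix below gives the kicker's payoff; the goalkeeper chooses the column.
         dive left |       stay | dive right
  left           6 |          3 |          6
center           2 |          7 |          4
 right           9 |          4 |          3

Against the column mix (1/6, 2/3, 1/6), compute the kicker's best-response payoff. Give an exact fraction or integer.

17/3

left: (6)·(1/6) + (3)·(2/3) + (6)·(1/6) = 4.
center: (2)·(1/6) + (7)·(2/3) + (4)·(1/6) = 17/3.
right: (9)·(1/6) + (4)·(2/3) + (3)·(1/6) = 14/3.
The best pure response is center with expected payoff 17/3.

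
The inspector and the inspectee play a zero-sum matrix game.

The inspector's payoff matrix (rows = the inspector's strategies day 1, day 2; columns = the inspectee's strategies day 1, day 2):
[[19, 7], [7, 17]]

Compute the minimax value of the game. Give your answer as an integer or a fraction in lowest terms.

137/11

Row minima are 7 and 7, so the inspector's maximin is 7; column maxima are 19 and 17, so the inspectee's minimax is 17. These differ, so the equilibrium is in mixed strategies.
Let the inspector play day 1 with probability p. The inspectee is indifferent when 19p + 7(1−p) = 7p + 17(1−p), giving p = 5/11.
Let the inspectee play day 1 with probability q. The inspector is indifferent when 19q + 7(1−q) = 7q + 17(1−q), giving q = 5/11.
The value is 19·(5/11) + (7)·(6/11) = 137/11.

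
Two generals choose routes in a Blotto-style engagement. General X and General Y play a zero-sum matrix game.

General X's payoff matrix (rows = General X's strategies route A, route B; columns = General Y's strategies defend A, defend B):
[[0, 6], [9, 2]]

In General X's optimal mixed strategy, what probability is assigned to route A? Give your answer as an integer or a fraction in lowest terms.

7/13

Row minima are 0 and 2, so General X's maximin is 2; column maxima are 9 and 6, so General Y's minimax is 6. These differ, so the equilibrium is in mixed strategies.
Let General X play route A with probability p. General Y is indifferent when 9(1−p) = 6p + 2(1−p), giving p = 7/13.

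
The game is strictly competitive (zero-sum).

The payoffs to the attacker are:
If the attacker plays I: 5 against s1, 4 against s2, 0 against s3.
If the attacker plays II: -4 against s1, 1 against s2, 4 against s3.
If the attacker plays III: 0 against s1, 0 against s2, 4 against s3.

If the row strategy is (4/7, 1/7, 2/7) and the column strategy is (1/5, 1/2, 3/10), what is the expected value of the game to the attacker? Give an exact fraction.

153/70

Against (1/5, 1/2, 3/10), each row's expected payoff is I: 3; II: 9/10; III: 6/5.
Taking the (4/7, 1/7, 2/7)-weighted average: (4/7)·(3) + (1/7)·(9/10) + (2/7)·(6/5) = 153/70.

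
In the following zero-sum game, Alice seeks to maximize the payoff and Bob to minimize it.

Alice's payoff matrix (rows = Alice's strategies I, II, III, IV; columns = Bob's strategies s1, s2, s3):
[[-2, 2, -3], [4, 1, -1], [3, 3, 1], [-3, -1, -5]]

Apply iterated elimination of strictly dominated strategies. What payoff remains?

1

Row I is strictly dominated by row III (3>-2, 3>2, 1>-3); eliminate I.
Column s1 is strictly dominated by s3 for Bob (-1<4, 1<3, -5<-3); eliminate s1.
Row IV is strictly dominated by row II (1>-1, -1>-5); eliminate IV.
Column s2 is strictly dominated by s3 for Bob (-1<1, 1<3); eliminate s2.
Row II is strictly dominated by row III (1>-1); eliminate II.
Only (III, s3) remains, with payoff 1.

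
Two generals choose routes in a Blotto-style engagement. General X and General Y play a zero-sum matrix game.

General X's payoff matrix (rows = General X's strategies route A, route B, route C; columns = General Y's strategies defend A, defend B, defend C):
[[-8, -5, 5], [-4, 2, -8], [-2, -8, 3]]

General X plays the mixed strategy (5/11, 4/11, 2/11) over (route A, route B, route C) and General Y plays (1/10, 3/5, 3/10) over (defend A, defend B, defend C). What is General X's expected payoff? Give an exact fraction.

Against (1/10, 3/5, 3/10), each row's expected payoff is route A: -23/10; route B: -8/5; route C: -41/10.
Taking the (5/11, 4/11, 2/11)-weighted average: (5/11)·(-23/10) + (4/11)·(-8/5) + (2/11)·(-41/10) = -261/110.

-261/110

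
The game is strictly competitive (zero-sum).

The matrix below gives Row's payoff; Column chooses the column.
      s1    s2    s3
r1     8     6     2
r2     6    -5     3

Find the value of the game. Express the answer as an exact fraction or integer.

7/3

Column s1 is strictly dominated by s3 for Column (it gives Row more in every row).
The remaining 2×2 game on (r1, r2) × (s2, s3) has no saddle point. Let Row play r1 with probability p; indifference gives 6p − 5(1−p) = 2p + 3(1−p), so p = 2/3.
Similarly Column's optimal q on s2 is 1/12, and the value is 6·(1/12) + (2)·(11/12) = 7/3.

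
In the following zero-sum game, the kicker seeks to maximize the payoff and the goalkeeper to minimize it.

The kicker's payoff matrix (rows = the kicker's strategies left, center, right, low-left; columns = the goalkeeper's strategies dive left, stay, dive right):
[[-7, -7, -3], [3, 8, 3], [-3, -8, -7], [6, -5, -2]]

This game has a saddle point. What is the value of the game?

3

Row minima: -7, 3, -8, -5 → the kicker's maximin is 3.
Column maxima: 6, 8, 3 → the goalkeeper's minimax is 3.
They coincide at (center, dive right), so the value is 3.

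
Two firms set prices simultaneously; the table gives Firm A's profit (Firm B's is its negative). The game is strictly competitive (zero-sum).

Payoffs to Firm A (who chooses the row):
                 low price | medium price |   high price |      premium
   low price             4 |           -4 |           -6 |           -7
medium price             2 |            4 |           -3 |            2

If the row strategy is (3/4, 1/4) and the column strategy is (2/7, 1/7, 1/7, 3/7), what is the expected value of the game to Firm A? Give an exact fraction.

Against (2/7, 1/7, 1/7, 3/7), each row's expected payoff is low price: -23/7; medium price: 11/7.
Taking the (3/4, 1/4)-weighted average: (3/4)·(-23/7) + (1/4)·(11/7) = -29/14.

-29/14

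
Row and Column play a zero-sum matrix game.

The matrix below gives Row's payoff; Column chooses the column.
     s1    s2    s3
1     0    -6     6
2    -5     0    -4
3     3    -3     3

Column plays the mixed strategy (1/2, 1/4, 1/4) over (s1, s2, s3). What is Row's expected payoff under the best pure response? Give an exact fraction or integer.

3/2

1: (0)·(1/2) + (-6)·(1/4) + (6)·(1/4) = 0.
2: (-5)·(1/2) + (0)·(1/4) + (-4)·(1/4) = -7/2.
3: (3)·(1/2) + (-3)·(1/4) + (3)·(1/4) = 3/2.
The best pure response is 3 with expected payoff 3/2.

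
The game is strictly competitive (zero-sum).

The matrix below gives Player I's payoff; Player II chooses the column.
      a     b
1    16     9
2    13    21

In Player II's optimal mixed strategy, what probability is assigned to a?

4/5

Row minima are 9 and 13, so Player I's maximin is 13; column maxima are 16 and 21, so Player II's minimax is 16. These differ, so the equilibrium is in mixed strategies.
Let Player II play a with probability q. Player I is indifferent when 16q + 9(1−q) = 13q + 21(1−q), giving q = 4/5.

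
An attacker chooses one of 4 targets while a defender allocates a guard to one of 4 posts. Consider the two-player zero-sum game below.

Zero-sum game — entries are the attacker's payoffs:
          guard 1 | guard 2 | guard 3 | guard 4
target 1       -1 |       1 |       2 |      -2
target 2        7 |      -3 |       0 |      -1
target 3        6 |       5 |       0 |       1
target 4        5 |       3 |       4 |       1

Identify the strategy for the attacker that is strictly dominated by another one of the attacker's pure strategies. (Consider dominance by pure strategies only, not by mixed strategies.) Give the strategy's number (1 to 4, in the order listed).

1

Compare target 1 with target 4: 5 > -1, 3 > 1, 4 > 2, 1 > -2.
So target 4 strictly dominates target 1 for the attacker; target 1 is strictly dominated.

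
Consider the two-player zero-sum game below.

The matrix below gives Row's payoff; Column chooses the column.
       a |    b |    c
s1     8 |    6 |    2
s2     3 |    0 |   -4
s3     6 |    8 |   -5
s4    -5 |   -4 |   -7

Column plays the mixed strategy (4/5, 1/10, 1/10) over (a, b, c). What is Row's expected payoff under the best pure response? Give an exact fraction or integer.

36/5

s1: (8)·(4/5) + (6)·(1/10) + (2)·(1/10) = 36/5.
s2: (3)·(4/5) + (0)·(1/10) + (-4)·(1/10) = 2.
s3: (6)·(4/5) + (8)·(1/10) + (-5)·(1/10) = 51/10.
s4: (-5)·(4/5) + (-4)·(1/10) + (-7)·(1/10) = -51/10.
The best pure response is s1 with expected payoff 36/5.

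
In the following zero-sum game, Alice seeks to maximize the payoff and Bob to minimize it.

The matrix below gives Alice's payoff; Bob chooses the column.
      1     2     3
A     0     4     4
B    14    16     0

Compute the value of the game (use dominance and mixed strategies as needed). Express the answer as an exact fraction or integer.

Column 2 is strictly dominated by 1 for Bob (it gives Alice more in every row).
The remaining 2×2 game on (A, B) × (1, 3) has no saddle point. Let Alice play A with probability p; indifference gives 14(1−p) = 4p, so p = 7/9.
Similarly Bob's optimal q on 1 is 2/9, and the value is 0·(2/9) + (4)·(7/9) = 28/9.

28/9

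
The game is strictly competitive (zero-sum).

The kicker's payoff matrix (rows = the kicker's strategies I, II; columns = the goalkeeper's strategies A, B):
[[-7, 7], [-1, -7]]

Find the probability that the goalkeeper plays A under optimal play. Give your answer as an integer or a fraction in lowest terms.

Row minima are -7 and -7, so the kicker's maximin is -7; column maxima are -1 and 7, so the goalkeeper's minimax is -1. These differ, so the equilibrium is in mixed strategies.
Let the goalkeeper play A with probability q. The kicker is indifferent when −7q + 7(1−q) = −q − 7(1−q), giving q = 7/10.

7/10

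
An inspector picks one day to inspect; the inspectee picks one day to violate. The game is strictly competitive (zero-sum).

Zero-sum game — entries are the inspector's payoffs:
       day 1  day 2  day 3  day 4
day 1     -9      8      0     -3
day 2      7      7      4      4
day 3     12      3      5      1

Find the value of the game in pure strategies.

Row minima: -9, 4, 1 → the inspector's maximin is 4.
Column maxima: 12, 8, 5, 4 → the inspectee's minimax is 4.
They coincide at (day 2, day 4), so the value is 4.

4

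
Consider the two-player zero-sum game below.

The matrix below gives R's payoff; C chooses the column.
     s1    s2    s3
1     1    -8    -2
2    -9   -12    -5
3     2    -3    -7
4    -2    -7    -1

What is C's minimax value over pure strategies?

-3

The worst case (largest entry) in each column is s1: 2, s2: -3, s3: -1.
The best (smallest) of these is -3.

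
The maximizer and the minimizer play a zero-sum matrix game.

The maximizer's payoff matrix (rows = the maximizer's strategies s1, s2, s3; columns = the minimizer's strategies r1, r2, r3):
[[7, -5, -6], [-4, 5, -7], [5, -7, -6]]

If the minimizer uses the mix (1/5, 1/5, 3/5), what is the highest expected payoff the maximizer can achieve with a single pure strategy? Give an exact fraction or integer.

-16/5

s1: (7)·(1/5) + (-5)·(1/5) + (-6)·(3/5) = -16/5.
s2: (-4)·(1/5) + (5)·(1/5) + (-7)·(3/5) = -4.
s3: (5)·(1/5) + (-7)·(1/5) + (-6)·(3/5) = -4.
The best pure response is s1 with expected payoff -16/5.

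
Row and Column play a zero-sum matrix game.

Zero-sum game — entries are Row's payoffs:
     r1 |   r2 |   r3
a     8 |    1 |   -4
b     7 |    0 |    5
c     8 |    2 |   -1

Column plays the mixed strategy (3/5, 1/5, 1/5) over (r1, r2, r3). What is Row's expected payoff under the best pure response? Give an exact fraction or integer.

26/5

a: (8)·(3/5) + (1)·(1/5) + (-4)·(1/5) = 21/5.
b: (7)·(3/5) + (0)·(1/5) + (5)·(1/5) = 26/5.
c: (8)·(3/5) + (2)·(1/5) + (-1)·(1/5) = 5.
The best pure response is b with expected payoff 26/5.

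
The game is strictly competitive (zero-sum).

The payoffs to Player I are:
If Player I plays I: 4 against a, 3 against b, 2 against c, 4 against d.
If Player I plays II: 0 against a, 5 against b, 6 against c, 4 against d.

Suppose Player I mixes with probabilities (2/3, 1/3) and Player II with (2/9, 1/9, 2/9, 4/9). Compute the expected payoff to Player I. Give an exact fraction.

Against (2/9, 1/9, 2/9, 4/9), each row's expected payoff is I: 31/9; II: 11/3.
Taking the (2/3, 1/3)-weighted average: (2/3)·(31/9) + (1/3)·(11/3) = 95/27.

95/27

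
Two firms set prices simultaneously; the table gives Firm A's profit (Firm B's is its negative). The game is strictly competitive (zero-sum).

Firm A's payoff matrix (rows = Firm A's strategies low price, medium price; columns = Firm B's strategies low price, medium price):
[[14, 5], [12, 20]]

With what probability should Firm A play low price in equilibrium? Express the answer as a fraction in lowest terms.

8/17

Row minima are 5 and 12, so Firm A's maximin is 12; column maxima are 14 and 20, so Firm B's minimax is 14. These differ, so the equilibrium is in mixed strategies.
Let Firm A play low price with probability p. Firm B is indifferent when 14p + 12(1−p) = 5p + 20(1−p), giving p = 8/17.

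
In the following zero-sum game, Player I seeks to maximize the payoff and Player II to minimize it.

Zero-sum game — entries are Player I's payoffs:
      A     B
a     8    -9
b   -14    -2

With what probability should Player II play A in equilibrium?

Row minima are -9 and -14, so Player I's maximin is -9; column maxima are 8 and -2, so Player II's minimax is -2. These differ, so the equilibrium is in mixed strategies.
Let Player II play A with probability q. Player I is indifferent when 8q − 9(1−q) = −14q − 2(1−q), giving q = 7/29.

7/29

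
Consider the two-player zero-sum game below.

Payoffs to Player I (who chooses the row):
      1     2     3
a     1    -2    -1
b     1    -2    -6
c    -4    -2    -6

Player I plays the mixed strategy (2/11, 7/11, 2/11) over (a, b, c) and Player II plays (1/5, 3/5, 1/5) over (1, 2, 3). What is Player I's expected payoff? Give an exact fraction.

-11/5

Against (1/5, 3/5, 1/5), each row's expected payoff is a: -6/5; b: -11/5; c: -16/5.
Taking the (2/11, 7/11, 2/11)-weighted average: (2/11)·(-6/5) + (7/11)·(-11/5) + (2/11)·(-16/5) = -11/5.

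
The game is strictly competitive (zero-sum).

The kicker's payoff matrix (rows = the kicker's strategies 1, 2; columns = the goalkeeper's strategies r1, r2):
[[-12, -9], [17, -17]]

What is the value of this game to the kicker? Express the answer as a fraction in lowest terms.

-357/37

Row minima are -12 and -17, so the kicker's maximin is -12; column maxima are 17 and -9, so the goalkeeper's minimax is -9. These differ, so the equilibrium is in mixed strategies.
Let the kicker play 1 with probability p. The goalkeeper is indifferent when −12p + 17(1−p) = −9p − 17(1−p), giving p = 34/37.
Let the goalkeeper play r1 with probability q. The kicker is indifferent when −12q − 9(1−q) = 17q − 17(1−q), giving q = 8/37.
The value is -12·(8/37) + (-9)·(29/37) = -357/37.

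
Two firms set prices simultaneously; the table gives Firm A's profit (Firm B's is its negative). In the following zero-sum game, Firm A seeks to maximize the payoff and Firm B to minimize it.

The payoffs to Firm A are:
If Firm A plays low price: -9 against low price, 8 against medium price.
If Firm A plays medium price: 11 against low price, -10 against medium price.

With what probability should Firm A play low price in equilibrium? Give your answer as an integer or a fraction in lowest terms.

Row minima are -9 and -10, so Firm A's maximin is -9; column maxima are 11 and 8, so Firm B's minimax is 8. These differ, so the equilibrium is in mixed strategies.
Let Firm A play low price with probability p. Firm B is indifferent when −9p + 11(1−p) = 8p − 10(1−p), giving p = 21/38.

21/38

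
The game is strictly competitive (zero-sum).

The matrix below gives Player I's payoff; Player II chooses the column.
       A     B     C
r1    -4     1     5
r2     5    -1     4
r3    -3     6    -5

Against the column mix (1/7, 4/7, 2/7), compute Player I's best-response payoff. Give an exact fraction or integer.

r1: (-4)·(1/7) + (1)·(4/7) + (5)·(2/7) = 10/7.
r2: (5)·(1/7) + (-1)·(4/7) + (4)·(2/7) = 9/7.
r3: (-3)·(1/7) + (6)·(4/7) + (-5)·(2/7) = 11/7.
The best pure response is r3 with expected payoff 11/7.

11/7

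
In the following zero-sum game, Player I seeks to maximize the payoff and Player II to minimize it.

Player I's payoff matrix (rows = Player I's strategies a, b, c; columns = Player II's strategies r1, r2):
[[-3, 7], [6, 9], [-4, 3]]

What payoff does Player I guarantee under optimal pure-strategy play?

6

Row minima: -3, 6, -4 → Player I's maximin is 6.
Column maxima: 6, 9 → Player II's minimax is 6.
They coincide at (b, r1), so the value is 6.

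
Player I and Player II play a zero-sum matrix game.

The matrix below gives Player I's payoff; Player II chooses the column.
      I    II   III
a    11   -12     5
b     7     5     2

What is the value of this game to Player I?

49/20

Column I is strictly dominated by III for Player II (it gives Player I more in every row).
The remaining 2×2 game on (a, b) × (II, III) has no saddle point. Let Player I play a with probability p; indifference gives −12p + 5(1−p) = 5p + 2(1−p), so p = 3/20.
Similarly Player II's optimal q on II is 3/20, and the value is -12·(3/20) + (5)·(17/20) = 49/20.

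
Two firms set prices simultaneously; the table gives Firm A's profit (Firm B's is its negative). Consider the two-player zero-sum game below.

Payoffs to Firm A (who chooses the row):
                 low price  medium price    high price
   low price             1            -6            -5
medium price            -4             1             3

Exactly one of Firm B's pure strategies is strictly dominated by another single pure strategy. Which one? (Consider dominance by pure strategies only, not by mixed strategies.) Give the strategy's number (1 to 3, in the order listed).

3

Firm B prefers columns that give Firm A less. Compare high price with medium price: -6 < -5, 1 < 3.
So medium price strictly dominates high price for Firm B; high price is strictly dominated.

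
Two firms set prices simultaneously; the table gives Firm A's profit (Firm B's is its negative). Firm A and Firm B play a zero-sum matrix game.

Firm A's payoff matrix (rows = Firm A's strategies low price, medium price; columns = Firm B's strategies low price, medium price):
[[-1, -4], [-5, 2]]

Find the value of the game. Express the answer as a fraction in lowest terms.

Row minima are -4 and -5, so Firm A's maximin is -4; column maxima are -1 and 2, so Firm B's minimax is -1. These differ, so the equilibrium is in mixed strategies.
Let Firm A play low price with probability p. Firm B is indifferent when −p − 5(1−p) = −4p + 2(1−p), giving p = 7/10.
Let Firm B play low price with probability q. Firm A is indifferent when −q − 4(1−q) = −5q + 2(1−q), giving q = 3/5.
The value is -1·(3/5) + (-4)·(2/5) = -11/5.

-11/5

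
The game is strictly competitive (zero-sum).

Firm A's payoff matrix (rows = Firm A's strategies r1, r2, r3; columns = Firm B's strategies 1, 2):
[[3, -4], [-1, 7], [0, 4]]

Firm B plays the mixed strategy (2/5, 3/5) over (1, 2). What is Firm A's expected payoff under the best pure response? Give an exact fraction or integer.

r1: (3)·(2/5) + (-4)·(3/5) = -6/5.
r2: (-1)·(2/5) + (7)·(3/5) = 19/5.
r3: (0)·(2/5) + (4)·(3/5) = 12/5.
The best pure response is r2 with expected payoff 19/5.

19/5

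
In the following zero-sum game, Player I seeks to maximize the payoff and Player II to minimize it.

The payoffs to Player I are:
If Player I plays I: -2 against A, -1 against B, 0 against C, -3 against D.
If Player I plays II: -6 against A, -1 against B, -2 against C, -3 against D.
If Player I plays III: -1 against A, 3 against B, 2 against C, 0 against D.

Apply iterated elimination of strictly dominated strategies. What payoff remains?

-1

Row I is strictly dominated by row III (-1>-2, 3>-1, 2>0, 0>-3); eliminate I.
Row II is strictly dominated by row III (-1>-6, 3>-1, 2>-2, 0>-3); eliminate II.
Column C is strictly dominated by A for Player II (-1<2); eliminate C.
Column D is strictly dominated by A for Player II (-1<0); eliminate D.
Column B is strictly dominated by A for Player II (-1<3); eliminate B.
Only (III, A) remains, with payoff -1.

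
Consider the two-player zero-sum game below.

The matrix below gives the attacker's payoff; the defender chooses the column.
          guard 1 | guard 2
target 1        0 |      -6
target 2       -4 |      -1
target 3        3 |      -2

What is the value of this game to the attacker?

Row target 1 is strictly dominated by row target 3, so the attacker never plays it.
The remaining 2×2 game on (target 2, target 3) × (guard 1, guard 2) has no saddle point. Let the attacker play target 2 with probability p; indifference gives −4p + 3(1−p) = −p − 2(1−p), so p = 5/8.
Similarly the defender's optimal q on guard 1 is 1/8, and the value is -4·(1/8) + (-1)·(7/8) = -11/8.

-11/8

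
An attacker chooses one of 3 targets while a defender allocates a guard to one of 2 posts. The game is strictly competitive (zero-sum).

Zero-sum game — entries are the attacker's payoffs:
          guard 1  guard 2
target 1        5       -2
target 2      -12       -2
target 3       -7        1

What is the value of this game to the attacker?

Row target 2 is strictly dominated by row target 3, so the attacker never plays it.
The remaining 2×2 game on (target 1, target 3) × (guard 1, guard 2) has no saddle point. Let the attacker play target 1 with probability p; indifference gives 5p − 7(1−p) = −2p + (1−p), so p = 8/15.
Similarly the defender's optimal q on guard 1 is 1/5, and the value is 5·(1/5) + (-2)·(4/5) = -3/5.

-3/5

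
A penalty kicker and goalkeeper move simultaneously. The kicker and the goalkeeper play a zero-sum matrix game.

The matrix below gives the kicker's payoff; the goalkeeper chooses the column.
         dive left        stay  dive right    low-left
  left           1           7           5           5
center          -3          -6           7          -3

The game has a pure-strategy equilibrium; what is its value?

Row minima: 1, -6 → the kicker's maximin is 1.
Column maxima: 1, 7, 7, 5 → the goalkeeper's minimax is 1.
They coincide at (left, dive left), so the value is 1.

1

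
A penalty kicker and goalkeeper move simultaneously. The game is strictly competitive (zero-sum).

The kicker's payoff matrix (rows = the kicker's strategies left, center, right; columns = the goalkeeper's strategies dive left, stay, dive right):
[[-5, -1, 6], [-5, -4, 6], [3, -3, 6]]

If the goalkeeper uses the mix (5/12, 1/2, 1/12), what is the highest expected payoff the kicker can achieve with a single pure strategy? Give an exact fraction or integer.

left: (-5)·(5/12) + (-1)·(1/2) + (6)·(1/12) = -25/12.
center: (-5)·(5/12) + (-4)·(1/2) + (6)·(1/12) = -43/12.
right: (3)·(5/12) + (-3)·(1/2) + (6)·(1/12) = 1/4.
The best pure response is right with expected payoff 1/4.

1/4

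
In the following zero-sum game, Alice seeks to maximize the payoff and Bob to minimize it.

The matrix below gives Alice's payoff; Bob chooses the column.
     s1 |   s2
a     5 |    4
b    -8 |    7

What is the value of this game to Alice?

67/16

Row minima are 4 and -8, so Alice's maximin is 4; column maxima are 5 and 7, so Bob's minimax is 5. These differ, so the equilibrium is in mixed strategies.
Let Alice play a with probability p. Bob is indifferent when 5p − 8(1−p) = 4p + 7(1−p), giving p = 15/16.
Let Bob play s1 with probability q. Alice is indifferent when 5q + 4(1−q) = −8q + 7(1−q), giving q = 3/16.
The value is 5·(3/16) + (4)·(13/16) = 67/16.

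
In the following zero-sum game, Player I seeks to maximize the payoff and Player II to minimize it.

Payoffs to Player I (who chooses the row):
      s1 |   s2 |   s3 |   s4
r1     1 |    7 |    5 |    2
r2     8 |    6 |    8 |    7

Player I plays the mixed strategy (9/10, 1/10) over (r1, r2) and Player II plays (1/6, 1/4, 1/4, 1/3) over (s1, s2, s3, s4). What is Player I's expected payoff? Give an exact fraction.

Against (1/6, 1/4, 1/4, 1/3), each row's expected payoff is r1: 23/6; r2: 43/6.
Taking the (9/10, 1/10)-weighted average: (9/10)·(23/6) + (1/10)·(43/6) = 25/6.

25/6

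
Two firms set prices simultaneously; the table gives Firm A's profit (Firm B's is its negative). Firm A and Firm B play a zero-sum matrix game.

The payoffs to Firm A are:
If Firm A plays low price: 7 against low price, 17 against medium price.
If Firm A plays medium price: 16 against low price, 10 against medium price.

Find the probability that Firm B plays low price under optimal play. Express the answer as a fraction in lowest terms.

7/16

Row minima are 7 and 10, so Firm A's maximin is 10; column maxima are 16 and 17, so Firm B's minimax is 16. These differ, so the equilibrium is in mixed strategies.
Let Firm B play low price with probability q. Firm A is indifferent when 7q + 17(1−q) = 16q + 10(1−q), giving q = 7/16.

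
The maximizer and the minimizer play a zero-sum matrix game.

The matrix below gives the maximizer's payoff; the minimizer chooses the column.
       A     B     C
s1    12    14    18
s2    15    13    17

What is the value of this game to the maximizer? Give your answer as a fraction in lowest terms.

27/2

Column C is strictly dominated by A for the minimizer (it gives the maximizer more in every row).
The remaining 2×2 game on (s1, s2) × (A, B) has no saddle point. Let the maximizer play s1 with probability p; indifference gives 12p + 15(1−p) = 14p + 13(1−p), so p = 1/2.
Similarly the minimizer's optimal q on A is 1/4, and the value is 12·(1/4) + (14)·(3/4) = 27/2.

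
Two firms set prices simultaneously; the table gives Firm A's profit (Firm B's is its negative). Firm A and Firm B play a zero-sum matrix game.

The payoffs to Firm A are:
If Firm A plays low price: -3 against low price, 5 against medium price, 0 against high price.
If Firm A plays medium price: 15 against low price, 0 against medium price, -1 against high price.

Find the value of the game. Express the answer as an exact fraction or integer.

-3/19

Column medium price is strictly dominated by high price for Firm B (it gives Firm A more in every row).
The remaining 2×2 game on (low price, medium price) × (low price, high price) has no saddle point. Let Firm A play low price with probability p; indifference gives −3p + 15(1−p) = −(1−p), so p = 16/19.
Similarly Firm B's optimal q on low price is 1/19, and the value is -3·(1/19) + (0)·(18/19) = -3/19.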